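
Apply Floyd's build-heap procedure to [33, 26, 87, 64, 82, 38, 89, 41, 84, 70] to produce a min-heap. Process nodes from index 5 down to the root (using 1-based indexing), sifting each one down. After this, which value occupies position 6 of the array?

87

sift down from index 5:
  82 vs only child 70 at index 10, swap → [33, 26, 87, 64, 70, 38, 89, 41, 84, 82]
sift down from index 4:
  64 vs smaller child 41 at index 8, swap → [33, 26, 87, 41, 70, 38, 89, 64, 84, 82]
sift down from index 3:
  87 vs smaller child 38 at index 6, swap → [33, 26, 38, 41, 70, 87, 89, 64, 84, 82]
sift down from index 2: already satisfies heap property
sift down from index 1:
  33 vs smaller child 26 at index 2, swap → [26, 33, 38, 41, 70, 87, 89, 64, 84, 82]
resulting array: [26, 33, 38, 41, 70, 87, 89, 64, 84, 82]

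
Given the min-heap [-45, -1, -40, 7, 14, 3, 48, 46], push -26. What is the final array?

[-45, -26, -40, -1, 14, 3, 48, 46, 7]

append -26 at index 8 → [-45, -1, -40, 7, 14, 3, 48, 46, -26]
-26 < parent 7 at index 3, swap → [-45, -1, -40, -26, 14, 3, 48, 46, 7]
-26 < parent -1 at index 1, swap → [-45, -26, -40, -1, 14, 3, 48, 46, 7]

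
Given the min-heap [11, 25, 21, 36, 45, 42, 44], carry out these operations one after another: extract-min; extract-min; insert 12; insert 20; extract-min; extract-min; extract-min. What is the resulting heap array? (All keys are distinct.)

[36, 44, 42, 45]

extract-min → returns 11:
  remove root 11; move last element 44 to root → [44, 25, 21, 36, 45, 42]
  44 vs smaller child 21 at index 2, swap → [21, 25, 44, 36, 45, 42]
  44 vs only child 42 at index 5, swap → [21, 25, 42, 36, 45, 44]
extract-min → returns 21:
  remove root 21; move last element 44 to root → [44, 25, 42, 36, 45]
  44 vs smaller child 25 at index 1, swap → [25, 44, 42, 36, 45]
  44 vs smaller child 36 at index 3, swap → [25, 36, 42, 44, 45]
insert 12:
  append 12 at index 5 → [25, 36, 42, 44, 45, 12]
  12 < parent 42 at index 2, swap → [25, 36, 12, 44, 45, 42]
  12 < parent 25 at index 0, swap → [12, 36, 25, 44, 45, 42]
insert 20:
  append 20 at index 6 → [12, 36, 25, 44, 45, 42, 20]
  20 < parent 25 at index 2, swap → [12, 36, 20, 44, 45, 42, 25]
extract-min → returns 12:
  remove root 12; move last element 25 to root → [25, 36, 20, 44, 45, 42]
  25 vs smaller child 20 at index 2, swap → [20, 36, 25, 44, 45, 42]
extract-min → returns 20:
  remove root 20; move last element 42 to root → [42, 36, 25, 44, 45]
  42 vs smaller child 25 at index 2, swap → [25, 36, 42, 44, 45]
extract-min → returns 25:
  remove root 25; move last element 45 to root → [45, 36, 42, 44]
  45 vs smaller child 36 at index 1, swap → [36, 45, 42, 44]
  45 vs only child 44 at index 3, swap → [36, 44, 42, 45]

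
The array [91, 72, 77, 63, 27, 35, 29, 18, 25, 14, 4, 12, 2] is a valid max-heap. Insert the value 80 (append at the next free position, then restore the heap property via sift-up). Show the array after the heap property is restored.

append 80 at index 13 → [91, 72, 77, 63, 27, 35, 29, 18, 25, 14, 4, 12, 2, 80]
80 > parent 29 at index 6, swap → [91, 72, 77, 63, 27, 35, 80, 18, 25, 14, 4, 12, 2, 29]
80 > parent 77 at index 2, swap → [91, 72, 80, 63, 27, 35, 77, 18, 25, 14, 4, 12, 2, 29]

[91, 72, 80, 63, 27, 35, 77, 18, 25, 14, 4, 12, 2, 29]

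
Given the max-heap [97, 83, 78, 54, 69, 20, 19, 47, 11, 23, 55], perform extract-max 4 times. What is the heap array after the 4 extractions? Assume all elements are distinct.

[55, 54, 23, 47, 11, 20, 19]

extract-max #1 returns 97:
  remove root 97; move last element 55 to root → [55, 83, 78, 54, 69, 20, 19, 47, 11, 23]
  55 vs larger child 83 at index 1, swap → [83, 55, 78, 54, 69, 20, 19, 47, 11, 23]
  55 vs larger child 69 at index 4, swap → [83, 69, 78, 54, 55, 20, 19, 47, 11, 23]
extract-max #2 returns 83:
  remove root 83; move last element 23 to root → [23, 69, 78, 54, 55, 20, 19, 47, 11]
  23 vs larger child 78 at index 2, swap → [78, 69, 23, 54, 55, 20, 19, 47, 11]
extract-max #3 returns 78:
  remove root 78; move last element 11 to root → [11, 69, 23, 54, 55, 20, 19, 47]
  11 vs larger child 69 at index 1, swap → [69, 11, 23, 54, 55, 20, 19, 47]
  11 vs larger child 55 at index 4, swap → [69, 55, 23, 54, 11, 20, 19, 47]
extract-max #4 returns 69:
  remove root 69; move last element 47 to root → [47, 55, 23, 54, 11, 20, 19]
  47 vs larger child 55 at index 1, swap → [55, 47, 23, 54, 11, 20, 19]
  47 vs larger child 54 at index 3, swap → [55, 54, 23, 47, 11, 20, 19]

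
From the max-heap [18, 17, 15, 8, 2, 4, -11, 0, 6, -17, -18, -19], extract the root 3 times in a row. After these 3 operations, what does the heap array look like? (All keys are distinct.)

[8, 6, 4, 0, 2, -18, -11, -17, -19]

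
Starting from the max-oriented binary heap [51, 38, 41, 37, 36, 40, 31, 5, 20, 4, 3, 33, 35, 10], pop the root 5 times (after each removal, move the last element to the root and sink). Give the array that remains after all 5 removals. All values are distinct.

[36, 20, 35, 10, 4, 33, 31, 5, 3]

extract-max #1 returns 51:
  remove root 51; move last element 10 to root → [10, 38, 41, 37, 36, 40, 31, 5, 20, 4, 3, 33, 35]
  10 vs larger child 41 at index 2, swap → [41, 38, 10, 37, 36, 40, 31, 5, 20, 4, 3, 33, 35]
  10 vs larger child 40 at index 5, swap → [41, 38, 40, 37, 36, 10, 31, 5, 20, 4, 3, 33, 35]
  10 vs larger child 35 at index 12, swap → [41, 38, 40, 37, 36, 35, 31, 5, 20, 4, 3, 33, 10]
extract-max #2 returns 41:
  remove root 41; move last element 10 to root → [10, 38, 40, 37, 36, 35, 31, 5, 20, 4, 3, 33]
  10 vs larger child 40 at index 2, swap → [40, 38, 10, 37, 36, 35, 31, 5, 20, 4, 3, 33]
  10 vs larger child 35 at index 5, swap → [40, 38, 35, 37, 36, 10, 31, 5, 20, 4, 3, 33]
  10 vs only child 33 at index 11, swap → [40, 38, 35, 37, 36, 33, 31, 5, 20, 4, 3, 10]
extract-max #3 returns 40:
  remove root 40; move last element 10 to root → [10, 38, 35, 37, 36, 33, 31, 5, 20, 4, 3]
  10 vs larger child 38 at index 1, swap → [38, 10, 35, 37, 36, 33, 31, 5, 20, 4, 3]
  10 vs larger child 37 at index 3, swap → [38, 37, 35, 10, 36, 33, 31, 5, 20, 4, 3]
  10 vs larger child 20 at index 8, swap → [38, 37, 35, 20, 36, 33, 31, 5, 10, 4, 3]
extract-max #4 returns 38:
  remove root 38; move last element 3 to root → [3, 37, 35, 20, 36, 33, 31, 5, 10, 4]
  3 vs larger child 37 at index 1, swap → [37, 3, 35, 20, 36, 33, 31, 5, 10, 4]
  3 vs larger child 36 at index 4, swap → [37, 36, 35, 20, 3, 33, 31, 5, 10, 4]
  3 vs only child 4 at index 9, swap → [37, 36, 35, 20, 4, 33, 31, 5, 10, 3]
extract-max #5 returns 37:
  remove root 37; move last element 3 to root → [3, 36, 35, 20, 4, 33, 31, 5, 10]
  3 vs larger child 36 at index 1, swap → [36, 3, 35, 20, 4, 33, 31, 5, 10]
  3 vs larger child 20 at index 3, swap → [36, 20, 35, 3, 4, 33, 31, 5, 10]
  3 vs larger child 10 at index 8, swap → [36, 20, 35, 10, 4, 33, 31, 5, 3]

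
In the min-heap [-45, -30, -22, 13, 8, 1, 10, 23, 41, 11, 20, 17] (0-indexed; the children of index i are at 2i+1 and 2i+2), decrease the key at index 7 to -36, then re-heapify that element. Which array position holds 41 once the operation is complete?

8

set index 7 from 23 to -36 → [-45, -30, -22, 13, 8, 1, 10, -36, 41, 11, 20, 17]
-36 < parent 13 at index 3, swap → [-45, -30, -22, -36, 8, 1, 10, 13, 41, 11, 20, 17]
-36 < parent -30 at index 1, swap → [-45, -36, -22, -30, 8, 1, 10, 13, 41, 11, 20, 17]
resulting array: [-45, -36, -22, -30, 8, 1, 10, 13, 41, 11, 20, 17]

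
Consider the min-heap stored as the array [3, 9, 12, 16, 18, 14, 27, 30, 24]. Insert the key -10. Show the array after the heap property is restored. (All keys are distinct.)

[-10, 3, 12, 16, 9, 14, 27, 30, 24, 18]

append -10 at index 9 → [3, 9, 12, 16, 18, 14, 27, 30, 24, -10]
-10 < parent 18 at index 4, swap → [3, 9, 12, 16, -10, 14, 27, 30, 24, 18]
-10 < parent 9 at index 1, swap → [3, -10, 12, 16, 9, 14, 27, 30, 24, 18]
-10 < parent 3 at index 0, swap → [-10, 3, 12, 16, 9, 14, 27, 30, 24, 18]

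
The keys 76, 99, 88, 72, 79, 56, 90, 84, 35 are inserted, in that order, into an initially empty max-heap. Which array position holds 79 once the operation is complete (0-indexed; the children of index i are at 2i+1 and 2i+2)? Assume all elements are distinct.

3

Insert 76:
  append 76 at index 0 → [76] (no swap needed)
Insert 99:
  append 99 at index 1 → [76, 99]
  99 > parent 76 at index 0, swap → [99, 76]
Insert 88:
  append 88 at index 2 → [99, 76, 88] (no swap needed)
Insert 72:
  append 72 at index 3 → [99, 76, 88, 72] (no swap needed)
Insert 79:
  append 79 at index 4 → [99, 76, 88, 72, 79]
  79 > parent 76 at index 1, swap → [99, 79, 88, 72, 76]
Insert 56:
  append 56 at index 5 → [99, 79, 88, 72, 76, 56] (no swap needed)
Insert 90:
  append 90 at index 6 → [99, 79, 88, 72, 76, 56, 90]
  90 > parent 88 at index 2, swap → [99, 79, 90, 72, 76, 56, 88]
Insert 84:
  append 84 at index 7 → [99, 79, 90, 72, 76, 56, 88, 84]
  84 > parent 72 at index 3, swap → [99, 79, 90, 84, 76, 56, 88, 72]
  84 > parent 79 at index 1, swap → [99, 84, 90, 79, 76, 56, 88, 72]
Insert 35:
  append 35 at index 8 → [99, 84, 90, 79, 76, 56, 88, 72, 35] (no swap needed)
resulting array: [99, 84, 90, 79, 76, 56, 88, 72, 35]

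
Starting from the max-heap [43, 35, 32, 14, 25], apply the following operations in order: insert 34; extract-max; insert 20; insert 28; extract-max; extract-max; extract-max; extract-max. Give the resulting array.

insert 34:
  append 34 at index 5 → [43, 35, 32, 14, 25, 34]
  34 > parent 32 at index 2, swap → [43, 35, 34, 14, 25, 32]
extract-max → returns 43:
  remove root 43; move last element 32 to root → [32, 35, 34, 14, 25]
  32 vs larger child 35 at index 1, swap → [35, 32, 34, 14, 25]
insert 20:
  append 20 at index 5 → [35, 32, 34, 14, 25, 20] (no swap needed)
insert 28:
  append 28 at index 6 → [35, 32, 34, 14, 25, 20, 28] (no swap needed)
extract-max → returns 35:
  remove root 35; move last element 28 to root → [28, 32, 34, 14, 25, 20]
  28 vs larger child 34 at index 2, swap → [34, 32, 28, 14, 25, 20]
extract-max → returns 34:
  remove root 34; move last element 20 to root → [20, 32, 28, 14, 25]
  20 vs larger child 32 at index 1, swap → [32, 20, 28, 14, 25]
  20 vs larger child 25 at index 4, swap → [32, 25, 28, 14, 20]
extract-max → returns 32:
  remove root 32; move last element 20 to root → [20, 25, 28, 14]
  20 vs larger child 28 at index 2, swap → [28, 25, 20, 14]
extract-max → returns 28:
  remove root 28; move last element 14 to root → [14, 25, 20]
  14 vs larger child 25 at index 1, swap → [25, 14, 20]

[25, 14, 20]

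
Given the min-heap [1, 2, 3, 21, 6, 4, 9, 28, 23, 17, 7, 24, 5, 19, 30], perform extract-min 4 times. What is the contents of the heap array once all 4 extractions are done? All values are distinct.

[5, 6, 9, 21, 7, 19, 24, 28, 23, 17, 30]

extract-min #1 returns 1:
  remove root 1; move last element 30 to root → [30, 2, 3, 21, 6, 4, 9, 28, 23, 17, 7, 24, 5, 19]
  30 vs smaller child 2 at index 1, swap → [2, 30, 3, 21, 6, 4, 9, 28, 23, 17, 7, 24, 5, 19]
  30 vs smaller child 6 at index 4, swap → [2, 6, 3, 21, 30, 4, 9, 28, 23, 17, 7, 24, 5, 19]
  30 vs smaller child 7 at index 10, swap → [2, 6, 3, 21, 7, 4, 9, 28, 23, 17, 30, 24, 5, 19]
extract-min #2 returns 2:
  remove root 2; move last element 19 to root → [19, 6, 3, 21, 7, 4, 9, 28, 23, 17, 30, 24, 5]
  19 vs smaller child 3 at index 2, swap → [3, 6, 19, 21, 7, 4, 9, 28, 23, 17, 30, 24, 5]
  19 vs smaller child 4 at index 5, swap → [3, 6, 4, 21, 7, 19, 9, 28, 23, 17, 30, 24, 5]
  19 vs smaller child 5 at index 12, swap → [3, 6, 4, 21, 7, 5, 9, 28, 23, 17, 30, 24, 19]
extract-min #3 returns 3:
  remove root 3; move last element 19 to root → [19, 6, 4, 21, 7, 5, 9, 28, 23, 17, 30, 24]
  19 vs smaller child 4 at index 2, swap → [4, 6, 19, 21, 7, 5, 9, 28, 23, 17, 30, 24]
  19 vs smaller child 5 at index 5, swap → [4, 6, 5, 21, 7, 19, 9, 28, 23, 17, 30, 24]
extract-min #4 returns 4:
  remove root 4; move last element 24 to root → [24, 6, 5, 21, 7, 19, 9, 28, 23, 17, 30]
  24 vs smaller child 5 at index 2, swap → [5, 6, 24, 21, 7, 19, 9, 28, 23, 17, 30]
  24 vs smaller child 9 at index 6, swap → [5, 6, 9, 21, 7, 19, 24, 28, 23, 17, 30]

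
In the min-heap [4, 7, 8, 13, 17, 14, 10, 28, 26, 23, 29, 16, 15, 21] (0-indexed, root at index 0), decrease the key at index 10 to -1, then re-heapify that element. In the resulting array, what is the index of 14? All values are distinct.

5

set index 10 from 29 to -1 → [4, 7, 8, 13, 17, 14, 10, 28, 26, 23, -1, 16, 15, 21]
-1 < parent 17 at index 4, swap → [4, 7, 8, 13, -1, 14, 10, 28, 26, 23, 17, 16, 15, 21]
-1 < parent 7 at index 1, swap → [4, -1, 8, 13, 7, 14, 10, 28, 26, 23, 17, 16, 15, 21]
-1 < parent 4 at index 0, swap → [-1, 4, 8, 13, 7, 14, 10, 28, 26, 23, 17, 16, 15, 21]
resulting array: [-1, 4, 8, 13, 7, 14, 10, 28, 26, 23, 17, 16, 15, 21]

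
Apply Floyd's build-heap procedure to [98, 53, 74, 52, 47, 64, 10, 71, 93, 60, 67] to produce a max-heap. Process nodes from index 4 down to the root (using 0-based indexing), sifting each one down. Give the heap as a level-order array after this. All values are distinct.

[98, 93, 74, 71, 67, 64, 10, 53, 52, 60, 47]

sift down from index 4:
  47 vs larger child 67 at index 10, swap → [98, 53, 74, 52, 67, 64, 10, 71, 93, 60, 47]
sift down from index 3:
  52 vs larger child 93 at index 8, swap → [98, 53, 74, 93, 67, 64, 10, 71, 52, 60, 47]
sift down from index 2: already satisfies heap property
sift down from index 1:
  53 vs larger child 93 at index 3, swap → [98, 93, 74, 53, 67, 64, 10, 71, 52, 60, 47]
  53 vs larger child 71 at index 7, swap → [98, 93, 74, 71, 67, 64, 10, 53, 52, 60, 47]
sift down from index 0: already satisfies heap property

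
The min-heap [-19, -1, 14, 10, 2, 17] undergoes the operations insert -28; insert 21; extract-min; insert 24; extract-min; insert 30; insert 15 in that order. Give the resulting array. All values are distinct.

[-1, 2, 14, 10, 24, 17, 21, 30, 15]

insert -28:
  append -28 at index 6 → [-19, -1, 14, 10, 2, 17, -28]
  -28 < parent 14 at index 2, swap → [-19, -1, -28, 10, 2, 17, 14]
  -28 < parent -19 at index 0, swap → [-28, -1, -19, 10, 2, 17, 14]
insert 21:
  append 21 at index 7 → [-28, -1, -19, 10, 2, 17, 14, 21] (no swap needed)
extract-min → returns -28:
  remove root -28; move last element 21 to root → [21, -1, -19, 10, 2, 17, 14]
  21 vs smaller child -19 at index 2, swap → [-19, -1, 21, 10, 2, 17, 14]
  21 vs smaller child 14 at index 6, swap → [-19, -1, 14, 10, 2, 17, 21]
insert 24:
  append 24 at index 7 → [-19, -1, 14, 10, 2, 17, 21, 24] (no swap needed)
extract-min → returns -19:
  remove root -19; move last element 24 to root → [24, -1, 14, 10, 2, 17, 21]
  24 vs smaller child -1 at index 1, swap → [-1, 24, 14, 10, 2, 17, 21]
  24 vs smaller child 2 at index 4, swap → [-1, 2, 14, 10, 24, 17, 21]
insert 30:
  append 30 at index 7 → [-1, 2, 14, 10, 24, 17, 21, 30] (no swap needed)
insert 15:
  append 15 at index 8 → [-1, 2, 14, 10, 24, 17, 21, 30, 15] (no swap needed)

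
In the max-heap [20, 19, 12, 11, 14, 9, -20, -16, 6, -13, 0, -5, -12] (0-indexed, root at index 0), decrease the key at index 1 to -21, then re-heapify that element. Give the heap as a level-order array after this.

set index 1 from 19 to -21 → [20, -21, 12, 11, 14, 9, -20, -16, 6, -13, 0, -5, -12]
-21 vs larger child 14 at index 4, swap → [20, 14, 12, 11, -21, 9, -20, -16, 6, -13, 0, -5, -12]
-21 vs larger child 0 at index 10, swap → [20, 14, 12, 11, 0, 9, -20, -16, 6, -13, -21, -5, -12]

[20, 14, 12, 11, 0, 9, -20, -16, 6, -13, -21, -5, -12]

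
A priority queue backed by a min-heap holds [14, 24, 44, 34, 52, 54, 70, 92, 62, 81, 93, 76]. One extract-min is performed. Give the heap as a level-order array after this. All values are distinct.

[24, 34, 44, 62, 52, 54, 70, 92, 76, 81, 93]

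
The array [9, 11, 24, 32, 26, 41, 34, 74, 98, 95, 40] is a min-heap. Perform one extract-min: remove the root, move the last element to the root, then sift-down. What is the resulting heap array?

[11, 26, 24, 32, 40, 41, 34, 74, 98, 95]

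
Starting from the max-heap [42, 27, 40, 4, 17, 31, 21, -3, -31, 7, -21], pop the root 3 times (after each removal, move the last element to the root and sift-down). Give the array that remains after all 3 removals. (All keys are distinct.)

extract-max #1 returns 42:
  remove root 42; move last element -21 to root → [-21, 27, 40, 4, 17, 31, 21, -3, -31, 7]
  -21 vs larger child 40 at index 2, swap → [40, 27, -21, 4, 17, 31, 21, -3, -31, 7]
  -21 vs larger child 31 at index 5, swap → [40, 27, 31, 4, 17, -21, 21, -3, -31, 7]
extract-max #2 returns 40:
  remove root 40; move last element 7 to root → [7, 27, 31, 4, 17, -21, 21, -3, -31]
  7 vs larger child 31 at index 2, swap → [31, 27, 7, 4, 17, -21, 21, -3, -31]
  7 vs larger child 21 at index 6, swap → [31, 27, 21, 4, 17, -21, 7, -3, -31]
extract-max #3 returns 31:
  remove root 31; move last element -31 to root → [-31, 27, 21, 4, 17, -21, 7, -3]
  -31 vs larger child 27 at index 1, swap → [27, -31, 21, 4, 17, -21, 7, -3]
  -31 vs larger child 17 at index 4, swap → [27, 17, 21, 4, -31, -21, 7, -3]

[27, 17, 21, 4, -31, -21, 7, -3]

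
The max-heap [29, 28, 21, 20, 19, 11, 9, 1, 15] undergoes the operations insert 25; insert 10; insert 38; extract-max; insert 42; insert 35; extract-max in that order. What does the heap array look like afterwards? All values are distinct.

insert 25:
  append 25 at index 9 → [29, 28, 21, 20, 19, 11, 9, 1, 15, 25]
  25 > parent 19 at index 4, swap → [29, 28, 21, 20, 25, 11, 9, 1, 15, 19]
insert 10:
  append 10 at index 10 → [29, 28, 21, 20, 25, 11, 9, 1, 15, 19, 10] (no swap needed)
insert 38:
  append 38 at index 11 → [29, 28, 21, 20, 25, 11, 9, 1, 15, 19, 10, 38]
  38 > parent 11 at index 5, swap → [29, 28, 21, 20, 25, 38, 9, 1, 15, 19, 10, 11]
  38 > parent 21 at index 2, swap → [29, 28, 38, 20, 25, 21, 9, 1, 15, 19, 10, 11]
  38 > parent 29 at index 0, swap → [38, 28, 29, 20, 25, 21, 9, 1, 15, 19, 10, 11]
extract-max → returns 38:
  remove root 38; move last element 11 to root → [11, 28, 29, 20, 25, 21, 9, 1, 15, 19, 10]
  11 vs larger child 29 at index 2, swap → [29, 28, 11, 20, 25, 21, 9, 1, 15, 19, 10]
  11 vs larger child 21 at index 5, swap → [29, 28, 21, 20, 25, 11, 9, 1, 15, 19, 10]
insert 42:
  append 42 at index 11 → [29, 28, 21, 20, 25, 11, 9, 1, 15, 19, 10, 42]
  42 > parent 11 at index 5, swap → [29, 28, 21, 20, 25, 42, 9, 1, 15, 19, 10, 11]
  42 > parent 21 at index 2, swap → [29, 28, 42, 20, 25, 21, 9, 1, 15, 19, 10, 11]
  42 > parent 29 at index 0, swap → [42, 28, 29, 20, 25, 21, 9, 1, 15, 19, 10, 11]
insert 35:
  append 35 at index 12 → [42, 28, 29, 20, 25, 21, 9, 1, 15, 19, 10, 11, 35]
  35 > parent 21 at index 5, swap → [42, 28, 29, 20, 25, 35, 9, 1, 15, 19, 10, 11, 21]
  35 > parent 29 at index 2, swap → [42, 28, 35, 20, 25, 29, 9, 1, 15, 19, 10, 11, 21]
extract-max → returns 42:
  remove root 42; move last element 21 to root → [21, 28, 35, 20, 25, 29, 9, 1, 15, 19, 10, 11]
  21 vs larger child 35 at index 2, swap → [35, 28, 21, 20, 25, 29, 9, 1, 15, 19, 10, 11]
  21 vs larger child 29 at index 5, swap → [35, 28, 29, 20, 25, 21, 9, 1, 15, 19, 10, 11]

[35, 28, 29, 20, 25, 21, 9, 1, 15, 19, 10, 11]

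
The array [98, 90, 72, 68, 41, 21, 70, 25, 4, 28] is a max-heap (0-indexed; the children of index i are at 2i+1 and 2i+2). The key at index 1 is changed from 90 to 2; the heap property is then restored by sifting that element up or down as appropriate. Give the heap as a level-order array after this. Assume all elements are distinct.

set index 1 from 90 to 2 → [98, 2, 72, 68, 41, 21, 70, 25, 4, 28]
2 vs larger child 68 at index 3, swap → [98, 68, 72, 2, 41, 21, 70, 25, 4, 28]
2 vs larger child 25 at index 7, swap → [98, 68, 72, 25, 41, 21, 70, 2, 4, 28]

[98, 68, 72, 25, 41, 21, 70, 2, 4, 28]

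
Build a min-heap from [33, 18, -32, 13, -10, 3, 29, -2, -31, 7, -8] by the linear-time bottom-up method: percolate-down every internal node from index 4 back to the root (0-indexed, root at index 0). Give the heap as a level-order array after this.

sift down from index 4: already satisfies heap property
sift down from index 3:
  13 vs smaller child -31 at index 8, swap → [33, 18, -32, -31, -10, 3, 29, -2, 13, 7, -8]
sift down from index 2: already satisfies heap property
sift down from index 1:
  18 vs smaller child -31 at index 3, swap → [33, -31, -32, 18, -10, 3, 29, -2, 13, 7, -8]
  18 vs smaller child -2 at index 7, swap → [33, -31, -32, -2, -10, 3, 29, 18, 13, 7, -8]
sift down from index 0:
  33 vs smaller child -32 at index 2, swap → [-32, -31, 33, -2, -10, 3, 29, 18, 13, 7, -8]
  33 vs smaller child 3 at index 5, swap → [-32, -31, 3, -2, -10, 33, 29, 18, 13, 7, -8]

[-32, -31, 3, -2, -10, 33, 29, 18, 13, 7, -8]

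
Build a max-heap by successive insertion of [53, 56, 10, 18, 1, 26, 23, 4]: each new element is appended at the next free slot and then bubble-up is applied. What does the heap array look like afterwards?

Insert 53:
  append 53 at index 0 → [53] (no swap needed)
Insert 56:
  append 56 at index 1 → [53, 56]
  56 > parent 53 at index 0, swap → [56, 53]
Insert 10:
  append 10 at index 2 → [56, 53, 10] (no swap needed)
Insert 18:
  append 18 at index 3 → [56, 53, 10, 18] (no swap needed)
Insert 1:
  append 1 at index 4 → [56, 53, 10, 18, 1] (no swap needed)
Insert 26:
  append 26 at index 5 → [56, 53, 10, 18, 1, 26]
  26 > parent 10 at index 2, swap → [56, 53, 26, 18, 1, 10]
Insert 23:
  append 23 at index 6 → [56, 53, 26, 18, 1, 10, 23] (no swap needed)
Insert 4:
  append 4 at index 7 → [56, 53, 26, 18, 1, 10, 23, 4] (no swap needed)

[56, 53, 26, 18, 1, 10, 23, 4]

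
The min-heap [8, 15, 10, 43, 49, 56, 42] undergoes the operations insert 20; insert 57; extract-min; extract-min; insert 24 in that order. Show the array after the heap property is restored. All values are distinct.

insert 20:
  append 20 at index 7 → [8, 15, 10, 43, 49, 56, 42, 20]
  20 < parent 43 at index 3, swap → [8, 15, 10, 20, 49, 56, 42, 43]
insert 57:
  append 57 at index 8 → [8, 15, 10, 20, 49, 56, 42, 43, 57] (no swap needed)
extract-min → returns 8:
  remove root 8; move last element 57 to root → [57, 15, 10, 20, 49, 56, 42, 43]
  57 vs smaller child 10 at index 2, swap → [10, 15, 57, 20, 49, 56, 42, 43]
  57 vs smaller child 42 at index 6, swap → [10, 15, 42, 20, 49, 56, 57, 43]
extract-min → returns 10:
  remove root 10; move last element 43 to root → [43, 15, 42, 20, 49, 56, 57]
  43 vs smaller child 15 at index 1, swap → [15, 43, 42, 20, 49, 56, 57]
  43 vs smaller child 20 at index 3, swap → [15, 20, 42, 43, 49, 56, 57]
insert 24:
  append 24 at index 7 → [15, 20, 42, 43, 49, 56, 57, 24]
  24 < parent 43 at index 3, swap → [15, 20, 42, 24, 49, 56, 57, 43]

[15, 20, 42, 24, 49, 56, 57, 43]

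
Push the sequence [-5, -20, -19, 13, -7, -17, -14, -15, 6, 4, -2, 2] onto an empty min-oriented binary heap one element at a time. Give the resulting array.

Insert -5:
  append -5 at index 0 → [-5] (no swap needed)
Insert -20:
  append -20 at index 1 → [-5, -20]
  -20 < parent -5 at index 0, swap → [-20, -5]
Insert -19:
  append -19 at index 2 → [-20, -5, -19] (no swap needed)
Insert 13:
  append 13 at index 3 → [-20, -5, -19, 13] (no swap needed)
Insert -7:
  append -7 at index 4 → [-20, -5, -19, 13, -7]
  -7 < parent -5 at index 1, swap → [-20, -7, -19, 13, -5]
Insert -17:
  append -17 at index 5 → [-20, -7, -19, 13, -5, -17] (no swap needed)
Insert -14:
  append -14 at index 6 → [-20, -7, -19, 13, -5, -17, -14] (no swap needed)
Insert -15:
  append -15 at index 7 → [-20, -7, -19, 13, -5, -17, -14, -15]
  -15 < parent 13 at index 3, swap → [-20, -7, -19, -15, -5, -17, -14, 13]
  -15 < parent -7 at index 1, swap → [-20, -15, -19, -7, -5, -17, -14, 13]
Insert 6:
  append 6 at index 8 → [-20, -15, -19, -7, -5, -17, -14, 13, 6] (no swap needed)
Insert 4:
  append 4 at index 9 → [-20, -15, -19, -7, -5, -17, -14, 13, 6, 4] (no swap needed)
Insert -2:
  append -2 at index 10 → [-20, -15, -19, -7, -5, -17, -14, 13, 6, 4, -2] (no swap needed)
Insert 2:
  append 2 at index 11 → [-20, -15, -19, -7, -5, -17, -14, 13, 6, 4, -2, 2] (no swap needed)

[-20, -15, -19, -7, -5, -17, -14, 13, 6, 4, -2, 2]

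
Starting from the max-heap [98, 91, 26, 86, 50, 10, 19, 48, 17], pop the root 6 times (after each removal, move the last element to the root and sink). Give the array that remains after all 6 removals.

[19, 10, 17]

extract-max #1 returns 98:
  remove root 98; move last element 17 to root → [17, 91, 26, 86, 50, 10, 19, 48]
  17 vs larger child 91 at index 1, swap → [91, 17, 26, 86, 50, 10, 19, 48]
  17 vs larger child 86 at index 3, swap → [91, 86, 26, 17, 50, 10, 19, 48]
  17 vs only child 48 at index 7, swap → [91, 86, 26, 48, 50, 10, 19, 17]
extract-max #2 returns 91:
  remove root 91; move last element 17 to root → [17, 86, 26, 48, 50, 10, 19]
  17 vs larger child 86 at index 1, swap → [86, 17, 26, 48, 50, 10, 19]
  17 vs larger child 50 at index 4, swap → [86, 50, 26, 48, 17, 10, 19]
extract-max #3 returns 86:
  remove root 86; move last element 19 to root → [19, 50, 26, 48, 17, 10]
  19 vs larger child 50 at index 1, swap → [50, 19, 26, 48, 17, 10]
  19 vs larger child 48 at index 3, swap → [50, 48, 26, 19, 17, 10]
extract-max #4 returns 50:
  remove root 50; move last element 10 to root → [10, 48, 26, 19, 17]
  10 vs larger child 48 at index 1, swap → [48, 10, 26, 19, 17]
  10 vs larger child 19 at index 3, swap → [48, 19, 26, 10, 17]
extract-max #5 returns 48:
  remove root 48; move last element 17 to root → [17, 19, 26, 10]
  17 vs larger child 26 at index 2, swap → [26, 19, 17, 10]
extract-max #6 returns 26:
  remove root 26; move last element 10 to root → [10, 19, 17]
  10 vs larger child 19 at index 1, swap → [19, 10, 17]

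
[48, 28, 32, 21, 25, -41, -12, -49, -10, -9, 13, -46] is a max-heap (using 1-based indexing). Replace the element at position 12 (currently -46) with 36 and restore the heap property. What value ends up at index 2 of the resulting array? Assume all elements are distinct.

set index 12 from -46 to 36 → [48, 28, 32, 21, 25, -41, -12, -49, -10, -9, 13, 36]
36 > parent -41 at index 6, swap → [48, 28, 32, 21, 25, 36, -12, -49, -10, -9, 13, -41]
36 > parent 32 at index 3, swap → [48, 28, 36, 21, 25, 32, -12, -49, -10, -9, 13, -41]
resulting array: [48, 28, 36, 21, 25, 32, -12, -49, -10, -9, 13, -41]

28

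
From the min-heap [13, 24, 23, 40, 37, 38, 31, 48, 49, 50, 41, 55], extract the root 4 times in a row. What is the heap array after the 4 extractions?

[37, 40, 38, 48, 41, 50, 55, 49]

extract-min #1 returns 13:
  remove root 13; move last element 55 to root → [55, 24, 23, 40, 37, 38, 31, 48, 49, 50, 41]
  55 vs smaller child 23 at index 2, swap → [23, 24, 55, 40, 37, 38, 31, 48, 49, 50, 41]
  55 vs smaller child 31 at index 6, swap → [23, 24, 31, 40, 37, 38, 55, 48, 49, 50, 41]
extract-min #2 returns 23:
  remove root 23; move last element 41 to root → [41, 24, 31, 40, 37, 38, 55, 48, 49, 50]
  41 vs smaller child 24 at index 1, swap → [24, 41, 31, 40, 37, 38, 55, 48, 49, 50]
  41 vs smaller child 37 at index 4, swap → [24, 37, 31, 40, 41, 38, 55, 48, 49, 50]
extract-min #3 returns 24:
  remove root 24; move last element 50 to root → [50, 37, 31, 40, 41, 38, 55, 48, 49]
  50 vs smaller child 31 at index 2, swap → [31, 37, 50, 40, 41, 38, 55, 48, 49]
  50 vs smaller child 38 at index 5, swap → [31, 37, 38, 40, 41, 50, 55, 48, 49]
extract-min #4 returns 31:
  remove root 31; move last element 49 to root → [49, 37, 38, 40, 41, 50, 55, 48]
  49 vs smaller child 37 at index 1, swap → [37, 49, 38, 40, 41, 50, 55, 48]
  49 vs smaller child 40 at index 3, swap → [37, 40, 38, 49, 41, 50, 55, 48]
  49 vs only child 48 at index 7, swap → [37, 40, 38, 48, 41, 50, 55, 49]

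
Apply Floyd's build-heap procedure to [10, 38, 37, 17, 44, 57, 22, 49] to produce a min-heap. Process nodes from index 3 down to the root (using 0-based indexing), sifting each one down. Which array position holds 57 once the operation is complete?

sift down from index 3: already satisfies heap property
sift down from index 2:
  37 vs smaller child 22 at index 6, swap → [10, 38, 22, 17, 44, 57, 37, 49]
sift down from index 1:
  38 vs smaller child 17 at index 3, swap → [10, 17, 22, 38, 44, 57, 37, 49]
sift down from index 0: already satisfies heap property
resulting array: [10, 17, 22, 38, 44, 57, 37, 49]

5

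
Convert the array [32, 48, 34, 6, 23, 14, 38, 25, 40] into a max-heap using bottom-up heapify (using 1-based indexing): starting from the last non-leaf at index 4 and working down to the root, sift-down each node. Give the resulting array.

sift down from index 4:
  6 vs larger child 40 at index 9, swap → [32, 48, 34, 40, 23, 14, 38, 25, 6]
sift down from index 3:
  34 vs larger child 38 at index 7, swap → [32, 48, 38, 40, 23, 14, 34, 25, 6]
sift down from index 2: already satisfies heap property
sift down from index 1:
  32 vs larger child 48 at index 2, swap → [48, 32, 38, 40, 23, 14, 34, 25, 6]
  32 vs larger child 40 at index 4, swap → [48, 40, 38, 32, 23, 14, 34, 25, 6]

[48, 40, 38, 32, 23, 14, 34, 25, 6]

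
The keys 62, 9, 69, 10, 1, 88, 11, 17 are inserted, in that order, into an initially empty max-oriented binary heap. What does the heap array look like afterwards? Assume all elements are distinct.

Insert 62:
  append 62 at index 0 → [62] (no swap needed)
Insert 9:
  append 9 at index 1 → [62, 9] (no swap needed)
Insert 69:
  append 69 at index 2 → [62, 9, 69]
  69 > parent 62 at index 0, swap → [69, 9, 62]
Insert 10:
  append 10 at index 3 → [69, 9, 62, 10]
  10 > parent 9 at index 1, swap → [69, 10, 62, 9]
Insert 1:
  append 1 at index 4 → [69, 10, 62, 9, 1] (no swap needed)
Insert 88:
  append 88 at index 5 → [69, 10, 62, 9, 1, 88]
  88 > parent 62 at index 2, swap → [69, 10, 88, 9, 1, 62]
  88 > parent 69 at index 0, swap → [88, 10, 69, 9, 1, 62]
Insert 11:
  append 11 at index 6 → [88, 10, 69, 9, 1, 62, 11] (no swap needed)
Insert 17:
  append 17 at index 7 → [88, 10, 69, 9, 1, 62, 11, 17]
  17 > parent 9 at index 3, swap → [88, 10, 69, 17, 1, 62, 11, 9]
  17 > parent 10 at index 1, swap → [88, 17, 69, 10, 1, 62, 11, 9]

[88, 17, 69, 10, 1, 62, 11, 9]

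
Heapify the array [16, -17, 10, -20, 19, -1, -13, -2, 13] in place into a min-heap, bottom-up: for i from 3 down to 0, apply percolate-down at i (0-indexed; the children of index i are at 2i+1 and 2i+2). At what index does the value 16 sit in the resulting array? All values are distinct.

7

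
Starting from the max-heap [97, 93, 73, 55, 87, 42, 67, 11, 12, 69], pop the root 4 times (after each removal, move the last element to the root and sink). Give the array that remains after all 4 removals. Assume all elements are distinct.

[69, 55, 67, 11, 12, 42]

extract-max #1 returns 97:
  remove root 97; move last element 69 to root → [69, 93, 73, 55, 87, 42, 67, 11, 12]
  69 vs larger child 93 at index 1, swap → [93, 69, 73, 55, 87, 42, 67, 11, 12]
  69 vs larger child 87 at index 4, swap → [93, 87, 73, 55, 69, 42, 67, 11, 12]
extract-max #2 returns 93:
  remove root 93; move last element 12 to root → [12, 87, 73, 55, 69, 42, 67, 11]
  12 vs larger child 87 at index 1, swap → [87, 12, 73, 55, 69, 42, 67, 11]
  12 vs larger child 69 at index 4, swap → [87, 69, 73, 55, 12, 42, 67, 11]
extract-max #3 returns 87:
  remove root 87; move last element 11 to root → [11, 69, 73, 55, 12, 42, 67]
  11 vs larger child 73 at index 2, swap → [73, 69, 11, 55, 12, 42, 67]
  11 vs larger child 67 at index 6, swap → [73, 69, 67, 55, 12, 42, 11]
extract-max #4 returns 73:
  remove root 73; move last element 11 to root → [11, 69, 67, 55, 12, 42]
  11 vs larger child 69 at index 1, swap → [69, 11, 67, 55, 12, 42]
  11 vs larger child 55 at index 3, swap → [69, 55, 67, 11, 12, 42]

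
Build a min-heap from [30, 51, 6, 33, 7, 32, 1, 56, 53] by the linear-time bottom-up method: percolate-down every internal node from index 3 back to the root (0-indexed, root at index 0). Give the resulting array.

sift down from index 3: already satisfies heap property
sift down from index 2:
  6 vs smaller child 1 at index 6, swap → [30, 51, 1, 33, 7, 32, 6, 56, 53]
sift down from index 1:
  51 vs smaller child 7 at index 4, swap → [30, 7, 1, 33, 51, 32, 6, 56, 53]
sift down from index 0:
  30 vs smaller child 1 at index 2, swap → [1, 7, 30, 33, 51, 32, 6, 56, 53]
  30 vs smaller child 6 at index 6, swap → [1, 7, 6, 33, 51, 32, 30, 56, 53]

[1, 7, 6, 33, 51, 32, 30, 56, 53]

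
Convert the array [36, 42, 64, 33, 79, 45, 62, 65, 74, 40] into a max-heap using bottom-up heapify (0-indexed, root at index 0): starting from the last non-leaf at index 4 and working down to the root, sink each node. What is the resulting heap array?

[79, 74, 64, 65, 42, 45, 62, 36, 33, 40]

sift down from index 4: already satisfies heap property
sift down from index 3:
  33 vs larger child 74 at index 8, swap → [36, 42, 64, 74, 79, 45, 62, 65, 33, 40]
sift down from index 2: already satisfies heap property
sift down from index 1:
  42 vs larger child 79 at index 4, swap → [36, 79, 64, 74, 42, 45, 62, 65, 33, 40]
sift down from index 0:
  36 vs larger child 79 at index 1, swap → [79, 36, 64, 74, 42, 45, 62, 65, 33, 40]
  36 vs larger child 74 at index 3, swap → [79, 74, 64, 36, 42, 45, 62, 65, 33, 40]
  36 vs larger child 65 at index 7, swap → [79, 74, 64, 65, 42, 45, 62, 36, 33, 40]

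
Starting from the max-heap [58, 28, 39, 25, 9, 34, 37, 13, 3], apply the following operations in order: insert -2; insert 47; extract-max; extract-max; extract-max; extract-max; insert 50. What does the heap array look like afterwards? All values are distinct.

[50, 34, 13, 28, 9, 3, -2, 25]

insert -2:
  append -2 at index 9 → [58, 28, 39, 25, 9, 34, 37, 13, 3, -2] (no swap needed)
insert 47:
  append 47 at index 10 → [58, 28, 39, 25, 9, 34, 37, 13, 3, -2, 47]
  47 > parent 9 at index 4, swap → [58, 28, 39, 25, 47, 34, 37, 13, 3, -2, 9]
  47 > parent 28 at index 1, swap → [58, 47, 39, 25, 28, 34, 37, 13, 3, -2, 9]
extract-max → returns 58:
  remove root 58; move last element 9 to root → [9, 47, 39, 25, 28, 34, 37, 13, 3, -2]
  9 vs larger child 47 at index 1, swap → [47, 9, 39, 25, 28, 34, 37, 13, 3, -2]
  9 vs larger child 28 at index 4, swap → [47, 28, 39, 25, 9, 34, 37, 13, 3, -2]
extract-max → returns 47:
  remove root 47; move last element -2 to root → [-2, 28, 39, 25, 9, 34, 37, 13, 3]
  -2 vs larger child 39 at index 2, swap → [39, 28, -2, 25, 9, 34, 37, 13, 3]
  -2 vs larger child 37 at index 6, swap → [39, 28, 37, 25, 9, 34, -2, 13, 3]
extract-max → returns 39:
  remove root 39; move last element 3 to root → [3, 28, 37, 25, 9, 34, -2, 13]
  3 vs larger child 37 at index 2, swap → [37, 28, 3, 25, 9, 34, -2, 13]
  3 vs larger child 34 at index 5, swap → [37, 28, 34, 25, 9, 3, -2, 13]
extract-max → returns 37:
  remove root 37; move last element 13 to root → [13, 28, 34, 25, 9, 3, -2]
  13 vs larger child 34 at index 2, swap → [34, 28, 13, 25, 9, 3, -2]
insert 50:
  append 50 at index 7 → [34, 28, 13, 25, 9, 3, -2, 50]
  50 > parent 25 at index 3, swap → [34, 28, 13, 50, 9, 3, -2, 25]
  50 > parent 28 at index 1, swap → [34, 50, 13, 28, 9, 3, -2, 25]
  50 > parent 34 at index 0, swap → [50, 34, 13, 28, 9, 3, -2, 25]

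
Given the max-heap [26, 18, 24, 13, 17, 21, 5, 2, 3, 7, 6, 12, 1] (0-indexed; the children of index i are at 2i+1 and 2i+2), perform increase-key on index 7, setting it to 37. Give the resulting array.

set index 7 from 2 to 37 → [26, 18, 24, 13, 17, 21, 5, 37, 3, 7, 6, 12, 1]
37 > parent 13 at index 3, swap → [26, 18, 24, 37, 17, 21, 5, 13, 3, 7, 6, 12, 1]
37 > parent 18 at index 1, swap → [26, 37, 24, 18, 17, 21, 5, 13, 3, 7, 6, 12, 1]
37 > parent 26 at index 0, swap → [37, 26, 24, 18, 17, 21, 5, 13, 3, 7, 6, 12, 1]

[37, 26, 24, 18, 17, 21, 5, 13, 3, 7, 6, 12, 1]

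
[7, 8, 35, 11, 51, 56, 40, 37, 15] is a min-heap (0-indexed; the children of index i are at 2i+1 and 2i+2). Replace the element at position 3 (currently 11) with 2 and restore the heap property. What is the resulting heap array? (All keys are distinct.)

set index 3 from 11 to 2 → [7, 8, 35, 2, 51, 56, 40, 37, 15]
2 < parent 8 at index 1, swap → [7, 2, 35, 8, 51, 56, 40, 37, 15]
2 < parent 7 at index 0, swap → [2, 7, 35, 8, 51, 56, 40, 37, 15]

[2, 7, 35, 8, 51, 56, 40, 37, 15]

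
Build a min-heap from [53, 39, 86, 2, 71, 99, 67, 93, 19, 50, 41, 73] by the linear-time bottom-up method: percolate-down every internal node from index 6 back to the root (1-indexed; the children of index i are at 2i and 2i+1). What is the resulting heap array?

[2, 19, 67, 39, 41, 73, 86, 93, 53, 50, 71, 99]

sift down from index 6:
  99 vs only child 73 at index 12, swap → [53, 39, 86, 2, 71, 73, 67, 93, 19, 50, 41, 99]
sift down from index 5:
  71 vs smaller child 41 at index 11, swap → [53, 39, 86, 2, 41, 73, 67, 93, 19, 50, 71, 99]
sift down from index 4: already satisfies heap property
sift down from index 3:
  86 vs smaller child 67 at index 7, swap → [53, 39, 67, 2, 41, 73, 86, 93, 19, 50, 71, 99]
sift down from index 2:
  39 vs smaller child 2 at index 4, swap → [53, 2, 67, 39, 41, 73, 86, 93, 19, 50, 71, 99]
  39 vs smaller child 19 at index 9, swap → [53, 2, 67, 19, 41, 73, 86, 93, 39, 50, 71, 99]
sift down from index 1:
  53 vs smaller child 2 at index 2, swap → [2, 53, 67, 19, 41, 73, 86, 93, 39, 50, 71, 99]
  53 vs smaller child 19 at index 4, swap → [2, 19, 67, 53, 41, 73, 86, 93, 39, 50, 71, 99]
  53 vs smaller child 39 at index 9, swap → [2, 19, 67, 39, 41, 73, 86, 93, 53, 50, 71, 99]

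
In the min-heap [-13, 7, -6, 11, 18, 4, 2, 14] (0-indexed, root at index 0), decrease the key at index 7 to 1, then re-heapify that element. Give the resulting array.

[-13, 1, -6, 7, 18, 4, 2, 11]

set index 7 from 14 to 1 → [-13, 7, -6, 11, 18, 4, 2, 1]
1 < parent 11 at index 3, swap → [-13, 7, -6, 1, 18, 4, 2, 11]
1 < parent 7 at index 1, swap → [-13, 1, -6, 7, 18, 4, 2, 11]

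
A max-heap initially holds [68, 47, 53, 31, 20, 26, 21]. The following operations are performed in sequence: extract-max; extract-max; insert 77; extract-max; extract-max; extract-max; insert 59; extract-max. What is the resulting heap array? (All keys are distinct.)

extract-max → returns 68:
  remove root 68; move last element 21 to root → [21, 47, 53, 31, 20, 26]
  21 vs larger child 53 at index 2, swap → [53, 47, 21, 31, 20, 26]
  21 vs only child 26 at index 5, swap → [53, 47, 26, 31, 20, 21]
extract-max → returns 53:
  remove root 53; move last element 21 to root → [21, 47, 26, 31, 20]
  21 vs larger child 47 at index 1, swap → [47, 21, 26, 31, 20]
  21 vs larger child 31 at index 3, swap → [47, 31, 26, 21, 20]
insert 77:
  append 77 at index 5 → [47, 31, 26, 21, 20, 77]
  77 > parent 26 at index 2, swap → [47, 31, 77, 21, 20, 26]
  77 > parent 47 at index 0, swap → [77, 31, 47, 21, 20, 26]
extract-max → returns 77:
  remove root 77; move last element 26 to root → [26, 31, 47, 21, 20]
  26 vs larger child 47 at index 2, swap → [47, 31, 26, 21, 20]
extract-max → returns 47:
  remove root 47; move last element 20 to root → [20, 31, 26, 21]
  20 vs larger child 31 at index 1, swap → [31, 20, 26, 21]
  20 vs only child 21 at index 3, swap → [31, 21, 26, 20]
extract-max → returns 31:
  remove root 31; move last element 20 to root → [20, 21, 26]
  20 vs larger child 26 at index 2, swap → [26, 21, 20]
insert 59:
  append 59 at index 3 → [26, 21, 20, 59]
  59 > parent 21 at index 1, swap → [26, 59, 20, 21]
  59 > parent 26 at index 0, swap → [59, 26, 20, 21]
extract-max → returns 59:
  remove root 59; move last element 21 to root → [21, 26, 20]
  21 vs larger child 26 at index 1, swap → [26, 21, 20]

[26, 21, 20]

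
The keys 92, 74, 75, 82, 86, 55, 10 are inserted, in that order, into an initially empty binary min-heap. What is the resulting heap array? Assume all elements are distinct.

[10, 82, 55, 92, 86, 75, 74]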